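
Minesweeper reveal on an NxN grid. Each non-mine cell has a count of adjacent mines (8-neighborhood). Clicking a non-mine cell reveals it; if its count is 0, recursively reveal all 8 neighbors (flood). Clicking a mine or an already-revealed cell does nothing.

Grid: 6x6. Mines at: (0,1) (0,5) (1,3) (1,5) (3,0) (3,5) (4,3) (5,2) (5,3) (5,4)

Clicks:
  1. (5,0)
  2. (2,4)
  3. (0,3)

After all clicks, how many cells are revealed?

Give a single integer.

Click 1 (5,0) count=0: revealed 4 new [(4,0) (4,1) (5,0) (5,1)] -> total=4
Click 2 (2,4) count=3: revealed 1 new [(2,4)] -> total=5
Click 3 (0,3) count=1: revealed 1 new [(0,3)] -> total=6

Answer: 6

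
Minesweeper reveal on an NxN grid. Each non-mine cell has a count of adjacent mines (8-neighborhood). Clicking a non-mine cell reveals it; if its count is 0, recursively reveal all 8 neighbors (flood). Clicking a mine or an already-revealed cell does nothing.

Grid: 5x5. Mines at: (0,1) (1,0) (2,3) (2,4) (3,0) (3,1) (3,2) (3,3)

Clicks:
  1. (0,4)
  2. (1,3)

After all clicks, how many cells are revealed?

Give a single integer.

Answer: 6

Derivation:
Click 1 (0,4) count=0: revealed 6 new [(0,2) (0,3) (0,4) (1,2) (1,3) (1,4)] -> total=6
Click 2 (1,3) count=2: revealed 0 new [(none)] -> total=6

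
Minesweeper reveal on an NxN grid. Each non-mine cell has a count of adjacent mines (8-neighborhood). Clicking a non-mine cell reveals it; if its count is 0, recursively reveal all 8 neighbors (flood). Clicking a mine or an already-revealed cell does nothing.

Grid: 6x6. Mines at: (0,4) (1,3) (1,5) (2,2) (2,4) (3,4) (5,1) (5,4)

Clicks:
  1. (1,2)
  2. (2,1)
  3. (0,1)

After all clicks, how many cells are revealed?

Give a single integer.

Click 1 (1,2) count=2: revealed 1 new [(1,2)] -> total=1
Click 2 (2,1) count=1: revealed 1 new [(2,1)] -> total=2
Click 3 (0,1) count=0: revealed 10 new [(0,0) (0,1) (0,2) (1,0) (1,1) (2,0) (3,0) (3,1) (4,0) (4,1)] -> total=12

Answer: 12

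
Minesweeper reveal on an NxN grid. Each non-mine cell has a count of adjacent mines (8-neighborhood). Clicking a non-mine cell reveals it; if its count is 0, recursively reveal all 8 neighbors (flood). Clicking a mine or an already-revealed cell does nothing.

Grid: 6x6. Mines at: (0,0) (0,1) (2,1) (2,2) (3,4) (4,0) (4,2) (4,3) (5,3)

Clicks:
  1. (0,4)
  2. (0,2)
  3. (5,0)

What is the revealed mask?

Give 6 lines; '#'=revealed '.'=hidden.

Answer: ..####
..####
...###
......
......
#.....

Derivation:
Click 1 (0,4) count=0: revealed 11 new [(0,2) (0,3) (0,4) (0,5) (1,2) (1,3) (1,4) (1,5) (2,3) (2,4) (2,5)] -> total=11
Click 2 (0,2) count=1: revealed 0 new [(none)] -> total=11
Click 3 (5,0) count=1: revealed 1 new [(5,0)] -> total=12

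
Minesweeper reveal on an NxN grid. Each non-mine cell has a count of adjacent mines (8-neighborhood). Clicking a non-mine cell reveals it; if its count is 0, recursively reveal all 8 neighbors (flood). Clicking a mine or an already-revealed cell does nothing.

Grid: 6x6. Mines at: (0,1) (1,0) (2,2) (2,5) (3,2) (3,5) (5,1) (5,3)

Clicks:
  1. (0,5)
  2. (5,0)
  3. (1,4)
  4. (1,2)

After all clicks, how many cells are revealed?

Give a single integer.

Answer: 9

Derivation:
Click 1 (0,5) count=0: revealed 8 new [(0,2) (0,3) (0,4) (0,5) (1,2) (1,3) (1,4) (1,5)] -> total=8
Click 2 (5,0) count=1: revealed 1 new [(5,0)] -> total=9
Click 3 (1,4) count=1: revealed 0 new [(none)] -> total=9
Click 4 (1,2) count=2: revealed 0 new [(none)] -> total=9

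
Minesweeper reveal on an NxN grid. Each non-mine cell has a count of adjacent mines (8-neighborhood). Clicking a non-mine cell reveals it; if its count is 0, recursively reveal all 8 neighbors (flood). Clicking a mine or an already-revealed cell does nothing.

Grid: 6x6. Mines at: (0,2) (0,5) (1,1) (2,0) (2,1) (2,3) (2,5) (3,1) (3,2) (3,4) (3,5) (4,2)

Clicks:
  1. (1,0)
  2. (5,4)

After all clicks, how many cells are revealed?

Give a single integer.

Click 1 (1,0) count=3: revealed 1 new [(1,0)] -> total=1
Click 2 (5,4) count=0: revealed 6 new [(4,3) (4,4) (4,5) (5,3) (5,4) (5,5)] -> total=7

Answer: 7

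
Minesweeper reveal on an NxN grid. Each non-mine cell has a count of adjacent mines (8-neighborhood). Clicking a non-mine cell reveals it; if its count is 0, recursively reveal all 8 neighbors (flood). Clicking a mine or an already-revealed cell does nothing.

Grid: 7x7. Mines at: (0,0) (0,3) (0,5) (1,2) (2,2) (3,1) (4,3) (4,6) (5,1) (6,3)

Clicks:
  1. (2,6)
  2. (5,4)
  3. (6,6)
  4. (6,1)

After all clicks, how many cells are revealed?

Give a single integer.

Answer: 19

Derivation:
Click 1 (2,6) count=0: revealed 12 new [(1,3) (1,4) (1,5) (1,6) (2,3) (2,4) (2,5) (2,6) (3,3) (3,4) (3,5) (3,6)] -> total=12
Click 2 (5,4) count=2: revealed 1 new [(5,4)] -> total=13
Click 3 (6,6) count=0: revealed 5 new [(5,5) (5,6) (6,4) (6,5) (6,6)] -> total=18
Click 4 (6,1) count=1: revealed 1 new [(6,1)] -> total=19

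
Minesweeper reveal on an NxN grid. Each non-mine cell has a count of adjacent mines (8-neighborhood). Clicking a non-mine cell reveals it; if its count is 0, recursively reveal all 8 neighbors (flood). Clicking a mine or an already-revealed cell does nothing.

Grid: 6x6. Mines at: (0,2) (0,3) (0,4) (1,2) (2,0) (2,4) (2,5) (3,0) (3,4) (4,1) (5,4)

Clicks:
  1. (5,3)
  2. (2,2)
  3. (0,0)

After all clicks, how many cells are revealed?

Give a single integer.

Answer: 6

Derivation:
Click 1 (5,3) count=1: revealed 1 new [(5,3)] -> total=1
Click 2 (2,2) count=1: revealed 1 new [(2,2)] -> total=2
Click 3 (0,0) count=0: revealed 4 new [(0,0) (0,1) (1,0) (1,1)] -> total=6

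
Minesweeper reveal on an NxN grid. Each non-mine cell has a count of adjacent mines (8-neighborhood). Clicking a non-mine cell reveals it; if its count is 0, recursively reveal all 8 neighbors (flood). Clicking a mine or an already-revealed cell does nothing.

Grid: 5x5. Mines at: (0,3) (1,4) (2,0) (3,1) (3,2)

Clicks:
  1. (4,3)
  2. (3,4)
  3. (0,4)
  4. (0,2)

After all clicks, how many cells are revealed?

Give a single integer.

Answer: 8

Derivation:
Click 1 (4,3) count=1: revealed 1 new [(4,3)] -> total=1
Click 2 (3,4) count=0: revealed 5 new [(2,3) (2,4) (3,3) (3,4) (4,4)] -> total=6
Click 3 (0,4) count=2: revealed 1 new [(0,4)] -> total=7
Click 4 (0,2) count=1: revealed 1 new [(0,2)] -> total=8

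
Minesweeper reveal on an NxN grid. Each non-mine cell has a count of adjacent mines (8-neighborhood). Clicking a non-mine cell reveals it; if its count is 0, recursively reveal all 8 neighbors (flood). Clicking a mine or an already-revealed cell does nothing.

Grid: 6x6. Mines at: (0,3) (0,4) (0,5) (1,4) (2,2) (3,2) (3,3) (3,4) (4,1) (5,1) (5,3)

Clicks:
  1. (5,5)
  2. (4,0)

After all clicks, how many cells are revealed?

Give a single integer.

Answer: 5

Derivation:
Click 1 (5,5) count=0: revealed 4 new [(4,4) (4,5) (5,4) (5,5)] -> total=4
Click 2 (4,0) count=2: revealed 1 new [(4,0)] -> total=5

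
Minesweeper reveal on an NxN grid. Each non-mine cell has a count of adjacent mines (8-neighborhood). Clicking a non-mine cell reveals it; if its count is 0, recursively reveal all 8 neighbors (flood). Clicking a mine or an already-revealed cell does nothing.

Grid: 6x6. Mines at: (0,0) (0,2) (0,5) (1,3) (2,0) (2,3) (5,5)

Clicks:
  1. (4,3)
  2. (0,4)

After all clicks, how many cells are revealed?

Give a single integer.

Answer: 16

Derivation:
Click 1 (4,3) count=0: revealed 15 new [(3,0) (3,1) (3,2) (3,3) (3,4) (4,0) (4,1) (4,2) (4,3) (4,4) (5,0) (5,1) (5,2) (5,3) (5,4)] -> total=15
Click 2 (0,4) count=2: revealed 1 new [(0,4)] -> total=16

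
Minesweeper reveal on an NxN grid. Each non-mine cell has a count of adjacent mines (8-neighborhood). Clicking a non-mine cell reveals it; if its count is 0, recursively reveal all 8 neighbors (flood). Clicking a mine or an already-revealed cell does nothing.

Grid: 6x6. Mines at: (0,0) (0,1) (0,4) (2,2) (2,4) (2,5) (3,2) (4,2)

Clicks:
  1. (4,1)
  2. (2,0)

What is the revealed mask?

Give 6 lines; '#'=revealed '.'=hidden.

Answer: ......
##....
##....
##....
##....
##....

Derivation:
Click 1 (4,1) count=2: revealed 1 new [(4,1)] -> total=1
Click 2 (2,0) count=0: revealed 9 new [(1,0) (1,1) (2,0) (2,1) (3,0) (3,1) (4,0) (5,0) (5,1)] -> total=10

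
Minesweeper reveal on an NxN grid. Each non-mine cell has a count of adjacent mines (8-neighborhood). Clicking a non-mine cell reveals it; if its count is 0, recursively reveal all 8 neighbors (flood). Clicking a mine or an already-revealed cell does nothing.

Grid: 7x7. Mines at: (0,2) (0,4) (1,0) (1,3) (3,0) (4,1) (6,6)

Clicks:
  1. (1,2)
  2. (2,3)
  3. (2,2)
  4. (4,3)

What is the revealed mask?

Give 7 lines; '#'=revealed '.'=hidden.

Answer: .....##
..#.###
..#####
..#####
..#####
#######
######.

Derivation:
Click 1 (1,2) count=2: revealed 1 new [(1,2)] -> total=1
Click 2 (2,3) count=1: revealed 1 new [(2,3)] -> total=2
Click 3 (2,2) count=1: revealed 1 new [(2,2)] -> total=3
Click 4 (4,3) count=0: revealed 31 new [(0,5) (0,6) (1,4) (1,5) (1,6) (2,4) (2,5) (2,6) (3,2) (3,3) (3,4) (3,5) (3,6) (4,2) (4,3) (4,4) (4,5) (4,6) (5,0) (5,1) (5,2) (5,3) (5,4) (5,5) (5,6) (6,0) (6,1) (6,2) (6,3) (6,4) (6,5)] -> total=34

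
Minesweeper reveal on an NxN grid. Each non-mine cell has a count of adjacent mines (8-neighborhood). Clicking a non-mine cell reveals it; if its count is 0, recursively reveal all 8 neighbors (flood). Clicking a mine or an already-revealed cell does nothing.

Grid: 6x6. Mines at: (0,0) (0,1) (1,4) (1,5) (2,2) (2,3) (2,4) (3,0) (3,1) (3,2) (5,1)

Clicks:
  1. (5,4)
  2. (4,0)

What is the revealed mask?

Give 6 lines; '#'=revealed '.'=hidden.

Answer: ......
......
......
...###
#.####
..####

Derivation:
Click 1 (5,4) count=0: revealed 11 new [(3,3) (3,4) (3,5) (4,2) (4,3) (4,4) (4,5) (5,2) (5,3) (5,4) (5,5)] -> total=11
Click 2 (4,0) count=3: revealed 1 new [(4,0)] -> total=12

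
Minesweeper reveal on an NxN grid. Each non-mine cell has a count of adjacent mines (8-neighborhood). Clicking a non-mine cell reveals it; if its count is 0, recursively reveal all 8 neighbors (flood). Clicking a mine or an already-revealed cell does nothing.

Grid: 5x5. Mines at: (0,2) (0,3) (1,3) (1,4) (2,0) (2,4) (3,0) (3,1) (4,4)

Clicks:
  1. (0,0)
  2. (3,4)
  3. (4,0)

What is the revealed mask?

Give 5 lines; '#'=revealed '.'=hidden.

Click 1 (0,0) count=0: revealed 4 new [(0,0) (0,1) (1,0) (1,1)] -> total=4
Click 2 (3,4) count=2: revealed 1 new [(3,4)] -> total=5
Click 3 (4,0) count=2: revealed 1 new [(4,0)] -> total=6

Answer: ##...
##...
.....
....#
#....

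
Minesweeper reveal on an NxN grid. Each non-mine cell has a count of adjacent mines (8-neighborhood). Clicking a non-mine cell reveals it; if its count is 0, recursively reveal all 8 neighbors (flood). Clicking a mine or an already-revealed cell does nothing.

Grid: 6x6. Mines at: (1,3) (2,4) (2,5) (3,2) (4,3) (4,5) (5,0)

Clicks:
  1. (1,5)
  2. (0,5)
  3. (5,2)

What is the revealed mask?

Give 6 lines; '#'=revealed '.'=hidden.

Click 1 (1,5) count=2: revealed 1 new [(1,5)] -> total=1
Click 2 (0,5) count=0: revealed 3 new [(0,4) (0,5) (1,4)] -> total=4
Click 3 (5,2) count=1: revealed 1 new [(5,2)] -> total=5

Answer: ....##
....##
......
......
......
..#...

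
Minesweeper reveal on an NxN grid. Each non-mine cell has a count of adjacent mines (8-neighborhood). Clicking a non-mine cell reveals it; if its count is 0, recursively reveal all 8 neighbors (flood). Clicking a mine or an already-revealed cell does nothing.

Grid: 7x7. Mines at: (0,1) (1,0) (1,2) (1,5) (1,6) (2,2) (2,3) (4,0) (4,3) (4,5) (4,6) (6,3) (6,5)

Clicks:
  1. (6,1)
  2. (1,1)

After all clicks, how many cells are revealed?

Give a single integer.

Answer: 7

Derivation:
Click 1 (6,1) count=0: revealed 6 new [(5,0) (5,1) (5,2) (6,0) (6,1) (6,2)] -> total=6
Click 2 (1,1) count=4: revealed 1 new [(1,1)] -> total=7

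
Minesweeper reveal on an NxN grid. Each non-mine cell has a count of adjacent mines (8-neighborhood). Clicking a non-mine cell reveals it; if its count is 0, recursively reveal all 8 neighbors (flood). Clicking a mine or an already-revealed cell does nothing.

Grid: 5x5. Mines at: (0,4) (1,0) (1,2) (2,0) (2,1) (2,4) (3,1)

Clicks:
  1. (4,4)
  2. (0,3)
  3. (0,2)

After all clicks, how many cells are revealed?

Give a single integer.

Click 1 (4,4) count=0: revealed 6 new [(3,2) (3,3) (3,4) (4,2) (4,3) (4,4)] -> total=6
Click 2 (0,3) count=2: revealed 1 new [(0,3)] -> total=7
Click 3 (0,2) count=1: revealed 1 new [(0,2)] -> total=8

Answer: 8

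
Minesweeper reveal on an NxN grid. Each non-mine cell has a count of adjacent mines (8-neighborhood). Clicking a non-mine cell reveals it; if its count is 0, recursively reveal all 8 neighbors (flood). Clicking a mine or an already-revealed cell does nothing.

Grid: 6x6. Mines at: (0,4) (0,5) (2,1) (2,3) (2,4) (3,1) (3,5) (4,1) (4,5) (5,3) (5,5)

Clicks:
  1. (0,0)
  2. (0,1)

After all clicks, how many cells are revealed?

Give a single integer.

Click 1 (0,0) count=0: revealed 8 new [(0,0) (0,1) (0,2) (0,3) (1,0) (1,1) (1,2) (1,3)] -> total=8
Click 2 (0,1) count=0: revealed 0 new [(none)] -> total=8

Answer: 8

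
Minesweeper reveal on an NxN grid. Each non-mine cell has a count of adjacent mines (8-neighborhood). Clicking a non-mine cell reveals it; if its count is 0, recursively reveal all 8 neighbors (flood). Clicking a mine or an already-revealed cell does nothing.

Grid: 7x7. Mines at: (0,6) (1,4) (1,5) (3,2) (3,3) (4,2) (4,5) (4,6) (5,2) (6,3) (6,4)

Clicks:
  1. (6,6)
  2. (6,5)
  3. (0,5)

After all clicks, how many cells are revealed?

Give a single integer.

Answer: 5

Derivation:
Click 1 (6,6) count=0: revealed 4 new [(5,5) (5,6) (6,5) (6,6)] -> total=4
Click 2 (6,5) count=1: revealed 0 new [(none)] -> total=4
Click 3 (0,5) count=3: revealed 1 new [(0,5)] -> total=5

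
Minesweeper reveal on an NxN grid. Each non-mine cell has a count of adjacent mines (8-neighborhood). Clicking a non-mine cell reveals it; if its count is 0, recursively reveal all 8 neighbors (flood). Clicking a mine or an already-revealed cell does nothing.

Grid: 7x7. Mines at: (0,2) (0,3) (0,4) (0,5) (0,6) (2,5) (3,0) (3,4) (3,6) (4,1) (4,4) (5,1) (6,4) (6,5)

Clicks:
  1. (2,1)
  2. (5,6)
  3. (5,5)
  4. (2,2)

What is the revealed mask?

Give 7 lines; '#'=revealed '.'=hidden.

Click 1 (2,1) count=1: revealed 1 new [(2,1)] -> total=1
Click 2 (5,6) count=1: revealed 1 new [(5,6)] -> total=2
Click 3 (5,5) count=3: revealed 1 new [(5,5)] -> total=3
Click 4 (2,2) count=0: revealed 8 new [(1,1) (1,2) (1,3) (2,2) (2,3) (3,1) (3,2) (3,3)] -> total=11

Answer: .......
.###...
.###...
.###...
.......
.....##
.......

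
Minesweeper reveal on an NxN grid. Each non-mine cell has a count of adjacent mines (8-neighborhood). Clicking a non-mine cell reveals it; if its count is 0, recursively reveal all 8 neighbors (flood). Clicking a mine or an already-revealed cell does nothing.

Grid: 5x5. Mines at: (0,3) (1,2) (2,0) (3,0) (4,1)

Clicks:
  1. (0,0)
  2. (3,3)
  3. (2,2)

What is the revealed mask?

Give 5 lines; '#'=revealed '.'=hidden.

Click 1 (0,0) count=0: revealed 4 new [(0,0) (0,1) (1,0) (1,1)] -> total=4
Click 2 (3,3) count=0: revealed 11 new [(1,3) (1,4) (2,2) (2,3) (2,4) (3,2) (3,3) (3,4) (4,2) (4,3) (4,4)] -> total=15
Click 3 (2,2) count=1: revealed 0 new [(none)] -> total=15

Answer: ##...
##.##
..###
..###
..###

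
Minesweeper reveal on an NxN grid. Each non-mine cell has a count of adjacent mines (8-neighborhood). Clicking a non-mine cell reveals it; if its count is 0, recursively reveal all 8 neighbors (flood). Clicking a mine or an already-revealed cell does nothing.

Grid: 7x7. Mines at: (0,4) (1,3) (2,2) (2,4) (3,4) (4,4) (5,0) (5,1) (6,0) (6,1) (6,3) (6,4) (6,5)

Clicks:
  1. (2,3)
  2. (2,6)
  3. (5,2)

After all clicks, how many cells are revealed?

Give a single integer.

Click 1 (2,3) count=4: revealed 1 new [(2,3)] -> total=1
Click 2 (2,6) count=0: revealed 12 new [(0,5) (0,6) (1,5) (1,6) (2,5) (2,6) (3,5) (3,6) (4,5) (4,6) (5,5) (5,6)] -> total=13
Click 3 (5,2) count=3: revealed 1 new [(5,2)] -> total=14

Answer: 14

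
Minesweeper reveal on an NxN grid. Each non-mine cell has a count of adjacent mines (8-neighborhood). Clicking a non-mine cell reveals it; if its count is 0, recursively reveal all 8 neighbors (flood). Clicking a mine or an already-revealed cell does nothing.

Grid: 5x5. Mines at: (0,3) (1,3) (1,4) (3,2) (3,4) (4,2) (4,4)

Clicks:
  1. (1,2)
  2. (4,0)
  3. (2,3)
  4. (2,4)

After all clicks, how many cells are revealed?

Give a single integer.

Click 1 (1,2) count=2: revealed 1 new [(1,2)] -> total=1
Click 2 (4,0) count=0: revealed 12 new [(0,0) (0,1) (0,2) (1,0) (1,1) (2,0) (2,1) (2,2) (3,0) (3,1) (4,0) (4,1)] -> total=13
Click 3 (2,3) count=4: revealed 1 new [(2,3)] -> total=14
Click 4 (2,4) count=3: revealed 1 new [(2,4)] -> total=15

Answer: 15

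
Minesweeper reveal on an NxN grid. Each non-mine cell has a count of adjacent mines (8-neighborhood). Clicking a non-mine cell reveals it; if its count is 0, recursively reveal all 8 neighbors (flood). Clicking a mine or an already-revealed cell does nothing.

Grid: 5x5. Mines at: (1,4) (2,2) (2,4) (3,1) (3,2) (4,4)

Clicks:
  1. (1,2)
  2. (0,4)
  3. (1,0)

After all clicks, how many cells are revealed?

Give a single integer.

Answer: 11

Derivation:
Click 1 (1,2) count=1: revealed 1 new [(1,2)] -> total=1
Click 2 (0,4) count=1: revealed 1 new [(0,4)] -> total=2
Click 3 (1,0) count=0: revealed 9 new [(0,0) (0,1) (0,2) (0,3) (1,0) (1,1) (1,3) (2,0) (2,1)] -> total=11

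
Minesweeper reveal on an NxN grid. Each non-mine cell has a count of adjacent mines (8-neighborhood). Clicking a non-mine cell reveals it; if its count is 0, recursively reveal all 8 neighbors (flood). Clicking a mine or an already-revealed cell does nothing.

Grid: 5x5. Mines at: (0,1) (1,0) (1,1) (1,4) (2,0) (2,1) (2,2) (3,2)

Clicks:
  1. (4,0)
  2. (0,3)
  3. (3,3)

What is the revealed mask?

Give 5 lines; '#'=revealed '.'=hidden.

Answer: ...#.
.....
.....
##.#.
##...

Derivation:
Click 1 (4,0) count=0: revealed 4 new [(3,0) (3,1) (4,0) (4,1)] -> total=4
Click 2 (0,3) count=1: revealed 1 new [(0,3)] -> total=5
Click 3 (3,3) count=2: revealed 1 new [(3,3)] -> total=6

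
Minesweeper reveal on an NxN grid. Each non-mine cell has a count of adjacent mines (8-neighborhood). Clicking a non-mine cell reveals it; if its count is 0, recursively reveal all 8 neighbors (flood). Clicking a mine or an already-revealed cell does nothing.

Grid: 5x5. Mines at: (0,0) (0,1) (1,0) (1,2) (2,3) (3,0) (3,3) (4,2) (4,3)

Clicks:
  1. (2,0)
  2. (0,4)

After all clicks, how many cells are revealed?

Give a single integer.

Click 1 (2,0) count=2: revealed 1 new [(2,0)] -> total=1
Click 2 (0,4) count=0: revealed 4 new [(0,3) (0,4) (1,3) (1,4)] -> total=5

Answer: 5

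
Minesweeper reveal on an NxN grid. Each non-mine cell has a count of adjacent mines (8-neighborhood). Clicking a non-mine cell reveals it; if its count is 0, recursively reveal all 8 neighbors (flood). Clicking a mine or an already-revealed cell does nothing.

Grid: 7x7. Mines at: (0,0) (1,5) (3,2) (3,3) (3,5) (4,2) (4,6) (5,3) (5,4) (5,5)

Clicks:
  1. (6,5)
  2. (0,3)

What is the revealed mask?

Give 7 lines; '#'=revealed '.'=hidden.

Answer: .####..
.####..
.####..
.......
.......
.......
.....#.

Derivation:
Click 1 (6,5) count=2: revealed 1 new [(6,5)] -> total=1
Click 2 (0,3) count=0: revealed 12 new [(0,1) (0,2) (0,3) (0,4) (1,1) (1,2) (1,3) (1,4) (2,1) (2,2) (2,3) (2,4)] -> total=13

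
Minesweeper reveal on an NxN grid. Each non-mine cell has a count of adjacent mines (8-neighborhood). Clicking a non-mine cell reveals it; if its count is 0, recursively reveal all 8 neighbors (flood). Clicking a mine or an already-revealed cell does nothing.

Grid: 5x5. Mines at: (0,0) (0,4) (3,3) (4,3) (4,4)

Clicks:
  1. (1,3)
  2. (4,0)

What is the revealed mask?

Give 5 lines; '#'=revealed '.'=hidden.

Click 1 (1,3) count=1: revealed 1 new [(1,3)] -> total=1
Click 2 (4,0) count=0: revealed 16 new [(0,1) (0,2) (0,3) (1,0) (1,1) (1,2) (2,0) (2,1) (2,2) (2,3) (3,0) (3,1) (3,2) (4,0) (4,1) (4,2)] -> total=17

Answer: .###.
####.
####.
###..
###..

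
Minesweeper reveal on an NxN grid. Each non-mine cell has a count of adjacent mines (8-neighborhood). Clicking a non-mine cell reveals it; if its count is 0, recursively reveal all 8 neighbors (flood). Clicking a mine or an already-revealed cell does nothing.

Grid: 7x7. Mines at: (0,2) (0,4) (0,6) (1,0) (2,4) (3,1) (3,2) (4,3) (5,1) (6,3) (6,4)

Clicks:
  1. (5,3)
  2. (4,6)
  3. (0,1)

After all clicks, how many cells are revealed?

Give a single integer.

Click 1 (5,3) count=3: revealed 1 new [(5,3)] -> total=1
Click 2 (4,6) count=0: revealed 15 new [(1,5) (1,6) (2,5) (2,6) (3,4) (3,5) (3,6) (4,4) (4,5) (4,6) (5,4) (5,5) (5,6) (6,5) (6,6)] -> total=16
Click 3 (0,1) count=2: revealed 1 new [(0,1)] -> total=17

Answer: 17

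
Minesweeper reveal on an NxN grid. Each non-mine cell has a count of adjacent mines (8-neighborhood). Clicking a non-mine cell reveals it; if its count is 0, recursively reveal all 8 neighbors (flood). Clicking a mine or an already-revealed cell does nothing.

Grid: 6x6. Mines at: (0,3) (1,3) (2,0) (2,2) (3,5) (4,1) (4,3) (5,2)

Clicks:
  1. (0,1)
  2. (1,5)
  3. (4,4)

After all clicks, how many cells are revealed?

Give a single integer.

Answer: 13

Derivation:
Click 1 (0,1) count=0: revealed 6 new [(0,0) (0,1) (0,2) (1,0) (1,1) (1,2)] -> total=6
Click 2 (1,5) count=0: revealed 6 new [(0,4) (0,5) (1,4) (1,5) (2,4) (2,5)] -> total=12
Click 3 (4,4) count=2: revealed 1 new [(4,4)] -> total=13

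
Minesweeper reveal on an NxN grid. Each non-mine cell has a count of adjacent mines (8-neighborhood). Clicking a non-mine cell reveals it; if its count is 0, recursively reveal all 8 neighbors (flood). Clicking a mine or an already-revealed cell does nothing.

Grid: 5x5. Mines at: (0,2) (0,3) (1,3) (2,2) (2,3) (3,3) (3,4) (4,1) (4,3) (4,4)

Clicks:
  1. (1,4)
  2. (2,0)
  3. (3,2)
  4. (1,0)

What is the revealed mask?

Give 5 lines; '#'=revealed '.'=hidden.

Click 1 (1,4) count=3: revealed 1 new [(1,4)] -> total=1
Click 2 (2,0) count=0: revealed 8 new [(0,0) (0,1) (1,0) (1,1) (2,0) (2,1) (3,0) (3,1)] -> total=9
Click 3 (3,2) count=5: revealed 1 new [(3,2)] -> total=10
Click 4 (1,0) count=0: revealed 0 new [(none)] -> total=10

Answer: ##...
##..#
##...
###..
.....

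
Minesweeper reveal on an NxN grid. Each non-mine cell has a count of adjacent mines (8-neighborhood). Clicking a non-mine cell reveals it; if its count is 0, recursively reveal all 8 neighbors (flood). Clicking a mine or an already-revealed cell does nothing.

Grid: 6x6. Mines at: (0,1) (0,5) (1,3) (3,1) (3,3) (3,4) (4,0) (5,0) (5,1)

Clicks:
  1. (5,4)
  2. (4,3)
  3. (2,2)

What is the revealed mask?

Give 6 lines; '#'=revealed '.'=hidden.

Answer: ......
......
..#...
......
..####
..####

Derivation:
Click 1 (5,4) count=0: revealed 8 new [(4,2) (4,3) (4,4) (4,5) (5,2) (5,3) (5,4) (5,5)] -> total=8
Click 2 (4,3) count=2: revealed 0 new [(none)] -> total=8
Click 3 (2,2) count=3: revealed 1 new [(2,2)] -> total=9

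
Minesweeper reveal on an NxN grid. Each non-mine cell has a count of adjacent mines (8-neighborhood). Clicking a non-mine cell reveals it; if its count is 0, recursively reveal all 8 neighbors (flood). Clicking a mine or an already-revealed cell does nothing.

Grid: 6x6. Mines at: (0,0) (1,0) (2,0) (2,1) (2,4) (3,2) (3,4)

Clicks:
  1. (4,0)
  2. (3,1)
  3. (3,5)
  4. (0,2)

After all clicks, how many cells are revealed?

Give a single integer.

Answer: 25

Derivation:
Click 1 (4,0) count=0: revealed 14 new [(3,0) (3,1) (4,0) (4,1) (4,2) (4,3) (4,4) (4,5) (5,0) (5,1) (5,2) (5,3) (5,4) (5,5)] -> total=14
Click 2 (3,1) count=3: revealed 0 new [(none)] -> total=14
Click 3 (3,5) count=2: revealed 1 new [(3,5)] -> total=15
Click 4 (0,2) count=0: revealed 10 new [(0,1) (0,2) (0,3) (0,4) (0,5) (1,1) (1,2) (1,3) (1,4) (1,5)] -> total=25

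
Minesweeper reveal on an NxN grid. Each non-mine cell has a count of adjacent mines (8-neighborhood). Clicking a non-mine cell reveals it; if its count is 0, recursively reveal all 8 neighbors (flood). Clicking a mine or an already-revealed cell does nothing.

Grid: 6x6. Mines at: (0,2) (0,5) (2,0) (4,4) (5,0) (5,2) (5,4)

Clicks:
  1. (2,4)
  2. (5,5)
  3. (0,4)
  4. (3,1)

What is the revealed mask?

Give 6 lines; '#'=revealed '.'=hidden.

Click 1 (2,4) count=0: revealed 18 new [(1,1) (1,2) (1,3) (1,4) (1,5) (2,1) (2,2) (2,3) (2,4) (2,5) (3,1) (3,2) (3,3) (3,4) (3,5) (4,1) (4,2) (4,3)] -> total=18
Click 2 (5,5) count=2: revealed 1 new [(5,5)] -> total=19
Click 3 (0,4) count=1: revealed 1 new [(0,4)] -> total=20
Click 4 (3,1) count=1: revealed 0 new [(none)] -> total=20

Answer: ....#.
.#####
.#####
.#####
.###..
.....#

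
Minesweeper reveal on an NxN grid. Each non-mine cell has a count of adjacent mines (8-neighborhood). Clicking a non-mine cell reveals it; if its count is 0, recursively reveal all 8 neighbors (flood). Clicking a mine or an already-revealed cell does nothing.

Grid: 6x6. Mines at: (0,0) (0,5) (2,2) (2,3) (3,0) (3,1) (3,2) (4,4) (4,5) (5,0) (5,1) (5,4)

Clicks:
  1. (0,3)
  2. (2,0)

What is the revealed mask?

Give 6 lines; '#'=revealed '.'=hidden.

Click 1 (0,3) count=0: revealed 8 new [(0,1) (0,2) (0,3) (0,4) (1,1) (1,2) (1,3) (1,4)] -> total=8
Click 2 (2,0) count=2: revealed 1 new [(2,0)] -> total=9

Answer: .####.
.####.
#.....
......
......
......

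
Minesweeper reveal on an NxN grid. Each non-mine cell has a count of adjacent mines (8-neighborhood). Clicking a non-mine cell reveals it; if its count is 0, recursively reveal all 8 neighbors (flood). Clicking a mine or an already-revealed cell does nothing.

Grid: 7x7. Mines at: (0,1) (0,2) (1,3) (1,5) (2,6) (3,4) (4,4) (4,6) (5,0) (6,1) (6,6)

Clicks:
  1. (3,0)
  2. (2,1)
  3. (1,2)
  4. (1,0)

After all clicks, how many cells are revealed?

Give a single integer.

Click 1 (3,0) count=0: revealed 18 new [(1,0) (1,1) (1,2) (2,0) (2,1) (2,2) (2,3) (3,0) (3,1) (3,2) (3,3) (4,0) (4,1) (4,2) (4,3) (5,1) (5,2) (5,3)] -> total=18
Click 2 (2,1) count=0: revealed 0 new [(none)] -> total=18
Click 3 (1,2) count=3: revealed 0 new [(none)] -> total=18
Click 4 (1,0) count=1: revealed 0 new [(none)] -> total=18

Answer: 18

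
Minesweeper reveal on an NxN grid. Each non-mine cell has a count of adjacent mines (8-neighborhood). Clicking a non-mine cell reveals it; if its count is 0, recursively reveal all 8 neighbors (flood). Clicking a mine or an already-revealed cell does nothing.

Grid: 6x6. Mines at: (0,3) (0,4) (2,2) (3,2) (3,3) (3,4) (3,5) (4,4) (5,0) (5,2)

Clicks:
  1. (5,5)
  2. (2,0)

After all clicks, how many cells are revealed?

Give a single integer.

Click 1 (5,5) count=1: revealed 1 new [(5,5)] -> total=1
Click 2 (2,0) count=0: revealed 12 new [(0,0) (0,1) (0,2) (1,0) (1,1) (1,2) (2,0) (2,1) (3,0) (3,1) (4,0) (4,1)] -> total=13

Answer: 13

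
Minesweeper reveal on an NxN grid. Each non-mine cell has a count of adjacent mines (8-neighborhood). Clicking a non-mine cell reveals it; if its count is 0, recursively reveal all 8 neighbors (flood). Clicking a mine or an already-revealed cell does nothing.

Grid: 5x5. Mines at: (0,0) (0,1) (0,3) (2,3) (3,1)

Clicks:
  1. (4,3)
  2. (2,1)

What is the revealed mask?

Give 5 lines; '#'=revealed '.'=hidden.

Answer: .....
.....
.#...
..###
..###

Derivation:
Click 1 (4,3) count=0: revealed 6 new [(3,2) (3,3) (3,4) (4,2) (4,3) (4,4)] -> total=6
Click 2 (2,1) count=1: revealed 1 new [(2,1)] -> total=7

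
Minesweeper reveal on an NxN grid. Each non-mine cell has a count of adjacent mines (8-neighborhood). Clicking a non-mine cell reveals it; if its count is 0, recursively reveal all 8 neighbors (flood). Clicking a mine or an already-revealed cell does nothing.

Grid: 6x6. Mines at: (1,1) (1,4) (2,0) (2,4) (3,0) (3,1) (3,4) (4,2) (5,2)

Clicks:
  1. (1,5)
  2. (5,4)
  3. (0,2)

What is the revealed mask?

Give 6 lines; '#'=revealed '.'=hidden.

Answer: ..#...
.....#
......
......
...###
...###

Derivation:
Click 1 (1,5) count=2: revealed 1 new [(1,5)] -> total=1
Click 2 (5,4) count=0: revealed 6 new [(4,3) (4,4) (4,5) (5,3) (5,4) (5,5)] -> total=7
Click 3 (0,2) count=1: revealed 1 new [(0,2)] -> total=8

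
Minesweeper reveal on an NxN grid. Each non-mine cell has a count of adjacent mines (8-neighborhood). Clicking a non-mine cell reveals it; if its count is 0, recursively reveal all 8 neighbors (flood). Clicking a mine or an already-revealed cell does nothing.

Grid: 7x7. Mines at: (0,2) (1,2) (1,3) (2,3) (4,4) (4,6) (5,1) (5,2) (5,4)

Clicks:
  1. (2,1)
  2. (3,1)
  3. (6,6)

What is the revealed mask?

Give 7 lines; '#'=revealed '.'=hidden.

Answer: ##.....
##.....
###....
###....
###....
.....##
.....##

Derivation:
Click 1 (2,1) count=1: revealed 1 new [(2,1)] -> total=1
Click 2 (3,1) count=0: revealed 12 new [(0,0) (0,1) (1,0) (1,1) (2,0) (2,2) (3,0) (3,1) (3,2) (4,0) (4,1) (4,2)] -> total=13
Click 3 (6,6) count=0: revealed 4 new [(5,5) (5,6) (6,5) (6,6)] -> total=17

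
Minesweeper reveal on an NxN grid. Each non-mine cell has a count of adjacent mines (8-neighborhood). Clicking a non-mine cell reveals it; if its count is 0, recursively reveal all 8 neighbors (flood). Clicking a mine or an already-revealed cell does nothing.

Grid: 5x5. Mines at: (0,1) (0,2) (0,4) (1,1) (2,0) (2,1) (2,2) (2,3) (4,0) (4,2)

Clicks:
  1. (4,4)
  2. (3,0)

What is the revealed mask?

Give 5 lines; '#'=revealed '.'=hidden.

Click 1 (4,4) count=0: revealed 4 new [(3,3) (3,4) (4,3) (4,4)] -> total=4
Click 2 (3,0) count=3: revealed 1 new [(3,0)] -> total=5

Answer: .....
.....
.....
#..##
...##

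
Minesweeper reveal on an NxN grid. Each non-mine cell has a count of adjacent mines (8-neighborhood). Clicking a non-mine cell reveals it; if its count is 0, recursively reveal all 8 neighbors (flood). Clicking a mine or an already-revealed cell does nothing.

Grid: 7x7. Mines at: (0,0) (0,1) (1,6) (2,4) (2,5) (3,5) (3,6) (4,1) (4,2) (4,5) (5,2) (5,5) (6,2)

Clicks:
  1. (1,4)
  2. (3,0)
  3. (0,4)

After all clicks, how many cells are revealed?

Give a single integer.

Click 1 (1,4) count=2: revealed 1 new [(1,4)] -> total=1
Click 2 (3,0) count=1: revealed 1 new [(3,0)] -> total=2
Click 3 (0,4) count=0: revealed 7 new [(0,2) (0,3) (0,4) (0,5) (1,2) (1,3) (1,5)] -> total=9

Answer: 9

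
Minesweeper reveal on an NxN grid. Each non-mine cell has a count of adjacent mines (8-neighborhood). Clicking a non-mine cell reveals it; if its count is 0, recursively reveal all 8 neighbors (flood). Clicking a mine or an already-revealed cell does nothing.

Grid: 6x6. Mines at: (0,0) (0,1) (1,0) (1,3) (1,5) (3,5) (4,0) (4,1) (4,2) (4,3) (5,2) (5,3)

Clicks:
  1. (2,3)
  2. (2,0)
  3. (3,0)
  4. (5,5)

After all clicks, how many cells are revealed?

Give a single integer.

Answer: 7

Derivation:
Click 1 (2,3) count=1: revealed 1 new [(2,3)] -> total=1
Click 2 (2,0) count=1: revealed 1 new [(2,0)] -> total=2
Click 3 (3,0) count=2: revealed 1 new [(3,0)] -> total=3
Click 4 (5,5) count=0: revealed 4 new [(4,4) (4,5) (5,4) (5,5)] -> total=7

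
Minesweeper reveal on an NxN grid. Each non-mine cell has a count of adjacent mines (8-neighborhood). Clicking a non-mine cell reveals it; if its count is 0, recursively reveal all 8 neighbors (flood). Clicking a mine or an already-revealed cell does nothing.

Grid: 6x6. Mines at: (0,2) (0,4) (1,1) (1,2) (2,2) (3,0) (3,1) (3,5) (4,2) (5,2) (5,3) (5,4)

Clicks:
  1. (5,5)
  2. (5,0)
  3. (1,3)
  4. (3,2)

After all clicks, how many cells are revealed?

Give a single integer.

Click 1 (5,5) count=1: revealed 1 new [(5,5)] -> total=1
Click 2 (5,0) count=0: revealed 4 new [(4,0) (4,1) (5,0) (5,1)] -> total=5
Click 3 (1,3) count=4: revealed 1 new [(1,3)] -> total=6
Click 4 (3,2) count=3: revealed 1 new [(3,2)] -> total=7

Answer: 7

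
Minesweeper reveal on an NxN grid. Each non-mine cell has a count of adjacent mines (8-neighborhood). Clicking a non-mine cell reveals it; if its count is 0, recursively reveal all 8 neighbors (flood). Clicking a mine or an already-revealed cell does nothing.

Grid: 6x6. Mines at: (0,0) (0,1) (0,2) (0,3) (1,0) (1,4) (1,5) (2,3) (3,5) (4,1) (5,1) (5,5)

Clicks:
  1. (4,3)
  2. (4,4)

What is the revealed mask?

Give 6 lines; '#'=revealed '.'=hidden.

Answer: ......
......
......
..###.
..###.
..###.

Derivation:
Click 1 (4,3) count=0: revealed 9 new [(3,2) (3,3) (3,4) (4,2) (4,3) (4,4) (5,2) (5,3) (5,4)] -> total=9
Click 2 (4,4) count=2: revealed 0 new [(none)] -> total=9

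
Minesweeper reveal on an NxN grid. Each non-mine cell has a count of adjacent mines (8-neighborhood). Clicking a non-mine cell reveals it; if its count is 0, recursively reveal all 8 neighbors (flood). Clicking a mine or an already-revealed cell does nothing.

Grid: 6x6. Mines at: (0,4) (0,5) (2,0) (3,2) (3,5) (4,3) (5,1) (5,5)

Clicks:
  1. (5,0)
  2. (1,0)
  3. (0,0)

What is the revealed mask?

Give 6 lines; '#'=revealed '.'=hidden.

Answer: ####..
####..
.###..
......
......
#.....

Derivation:
Click 1 (5,0) count=1: revealed 1 new [(5,0)] -> total=1
Click 2 (1,0) count=1: revealed 1 new [(1,0)] -> total=2
Click 3 (0,0) count=0: revealed 10 new [(0,0) (0,1) (0,2) (0,3) (1,1) (1,2) (1,3) (2,1) (2,2) (2,3)] -> total=12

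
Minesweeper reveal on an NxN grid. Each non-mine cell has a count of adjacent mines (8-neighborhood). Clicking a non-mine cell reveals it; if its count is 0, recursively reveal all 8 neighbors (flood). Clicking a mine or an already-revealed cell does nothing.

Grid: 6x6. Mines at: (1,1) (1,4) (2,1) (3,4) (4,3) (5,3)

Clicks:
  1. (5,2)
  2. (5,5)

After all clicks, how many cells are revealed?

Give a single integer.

Click 1 (5,2) count=2: revealed 1 new [(5,2)] -> total=1
Click 2 (5,5) count=0: revealed 4 new [(4,4) (4,5) (5,4) (5,5)] -> total=5

Answer: 5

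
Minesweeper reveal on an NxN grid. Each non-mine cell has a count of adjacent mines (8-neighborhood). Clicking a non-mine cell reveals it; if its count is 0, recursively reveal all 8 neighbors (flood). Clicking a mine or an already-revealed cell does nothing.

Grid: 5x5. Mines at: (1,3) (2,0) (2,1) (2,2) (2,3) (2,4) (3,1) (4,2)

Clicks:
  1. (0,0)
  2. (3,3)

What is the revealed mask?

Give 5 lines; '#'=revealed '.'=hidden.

Answer: ###..
###..
.....
...#.
.....

Derivation:
Click 1 (0,0) count=0: revealed 6 new [(0,0) (0,1) (0,2) (1,0) (1,1) (1,2)] -> total=6
Click 2 (3,3) count=4: revealed 1 new [(3,3)] -> total=7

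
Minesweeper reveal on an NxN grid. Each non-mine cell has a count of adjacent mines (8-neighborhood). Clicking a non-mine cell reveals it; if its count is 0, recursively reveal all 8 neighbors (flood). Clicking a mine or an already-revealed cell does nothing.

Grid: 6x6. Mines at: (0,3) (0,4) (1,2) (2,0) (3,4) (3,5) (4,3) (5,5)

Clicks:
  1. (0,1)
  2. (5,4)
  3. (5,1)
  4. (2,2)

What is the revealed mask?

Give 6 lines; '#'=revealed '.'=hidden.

Click 1 (0,1) count=1: revealed 1 new [(0,1)] -> total=1
Click 2 (5,4) count=2: revealed 1 new [(5,4)] -> total=2
Click 3 (5,1) count=0: revealed 9 new [(3,0) (3,1) (3,2) (4,0) (4,1) (4,2) (5,0) (5,1) (5,2)] -> total=11
Click 4 (2,2) count=1: revealed 1 new [(2,2)] -> total=12

Answer: .#....
......
..#...
###...
###...
###.#.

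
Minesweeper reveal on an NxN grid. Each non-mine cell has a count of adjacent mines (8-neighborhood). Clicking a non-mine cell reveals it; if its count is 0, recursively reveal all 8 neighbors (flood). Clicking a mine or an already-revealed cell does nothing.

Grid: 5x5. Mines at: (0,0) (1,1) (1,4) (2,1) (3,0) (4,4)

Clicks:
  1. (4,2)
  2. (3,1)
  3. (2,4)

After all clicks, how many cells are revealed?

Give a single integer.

Answer: 7

Derivation:
Click 1 (4,2) count=0: revealed 6 new [(3,1) (3,2) (3,3) (4,1) (4,2) (4,3)] -> total=6
Click 2 (3,1) count=2: revealed 0 new [(none)] -> total=6
Click 3 (2,4) count=1: revealed 1 new [(2,4)] -> total=7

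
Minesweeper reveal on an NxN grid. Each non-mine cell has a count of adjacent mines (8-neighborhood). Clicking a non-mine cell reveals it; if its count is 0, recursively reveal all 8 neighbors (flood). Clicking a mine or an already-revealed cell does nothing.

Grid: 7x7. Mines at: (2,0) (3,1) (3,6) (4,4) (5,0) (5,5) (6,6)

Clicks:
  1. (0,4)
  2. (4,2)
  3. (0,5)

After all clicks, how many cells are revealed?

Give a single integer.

Click 1 (0,4) count=0: revealed 24 new [(0,0) (0,1) (0,2) (0,3) (0,4) (0,5) (0,6) (1,0) (1,1) (1,2) (1,3) (1,4) (1,5) (1,6) (2,1) (2,2) (2,3) (2,4) (2,5) (2,6) (3,2) (3,3) (3,4) (3,5)] -> total=24
Click 2 (4,2) count=1: revealed 1 new [(4,2)] -> total=25
Click 3 (0,5) count=0: revealed 0 new [(none)] -> total=25

Answer: 25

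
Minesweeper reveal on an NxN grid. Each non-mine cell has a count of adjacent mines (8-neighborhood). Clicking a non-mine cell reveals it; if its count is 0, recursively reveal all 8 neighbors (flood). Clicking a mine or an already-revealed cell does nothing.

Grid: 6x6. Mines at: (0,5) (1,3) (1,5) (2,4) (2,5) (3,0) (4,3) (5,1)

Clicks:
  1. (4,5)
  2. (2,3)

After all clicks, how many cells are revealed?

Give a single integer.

Click 1 (4,5) count=0: revealed 6 new [(3,4) (3,5) (4,4) (4,5) (5,4) (5,5)] -> total=6
Click 2 (2,3) count=2: revealed 1 new [(2,3)] -> total=7

Answer: 7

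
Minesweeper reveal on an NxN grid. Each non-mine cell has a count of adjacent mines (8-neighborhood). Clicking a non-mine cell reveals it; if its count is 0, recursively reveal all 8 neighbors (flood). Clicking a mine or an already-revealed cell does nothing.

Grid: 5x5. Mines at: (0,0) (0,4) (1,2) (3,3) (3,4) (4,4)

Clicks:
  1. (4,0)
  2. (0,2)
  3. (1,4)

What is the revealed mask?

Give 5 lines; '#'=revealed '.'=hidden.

Answer: ..#..
##..#
###..
###..
###..

Derivation:
Click 1 (4,0) count=0: revealed 11 new [(1,0) (1,1) (2,0) (2,1) (2,2) (3,0) (3,1) (3,2) (4,0) (4,1) (4,2)] -> total=11
Click 2 (0,2) count=1: revealed 1 new [(0,2)] -> total=12
Click 3 (1,4) count=1: revealed 1 new [(1,4)] -> total=13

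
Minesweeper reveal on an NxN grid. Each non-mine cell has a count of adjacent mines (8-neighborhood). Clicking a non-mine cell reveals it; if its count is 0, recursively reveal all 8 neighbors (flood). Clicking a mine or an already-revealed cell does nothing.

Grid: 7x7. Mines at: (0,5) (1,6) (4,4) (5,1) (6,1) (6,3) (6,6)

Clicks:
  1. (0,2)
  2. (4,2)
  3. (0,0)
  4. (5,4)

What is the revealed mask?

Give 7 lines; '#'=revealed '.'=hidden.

Answer: #####..
######.
######.
######.
####...
....#..
.......

Derivation:
Click 1 (0,2) count=0: revealed 27 new [(0,0) (0,1) (0,2) (0,3) (0,4) (1,0) (1,1) (1,2) (1,3) (1,4) (1,5) (2,0) (2,1) (2,2) (2,3) (2,4) (2,5) (3,0) (3,1) (3,2) (3,3) (3,4) (3,5) (4,0) (4,1) (4,2) (4,3)] -> total=27
Click 2 (4,2) count=1: revealed 0 new [(none)] -> total=27
Click 3 (0,0) count=0: revealed 0 new [(none)] -> total=27
Click 4 (5,4) count=2: revealed 1 new [(5,4)] -> total=28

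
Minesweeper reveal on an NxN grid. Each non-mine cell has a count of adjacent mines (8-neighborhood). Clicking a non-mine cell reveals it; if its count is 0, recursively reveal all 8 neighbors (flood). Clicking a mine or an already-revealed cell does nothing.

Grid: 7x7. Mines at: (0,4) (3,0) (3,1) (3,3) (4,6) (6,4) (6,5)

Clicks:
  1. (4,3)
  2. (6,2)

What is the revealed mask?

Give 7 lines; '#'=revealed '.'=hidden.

Answer: .......
.......
.......
.......
####...
####...
####...

Derivation:
Click 1 (4,3) count=1: revealed 1 new [(4,3)] -> total=1
Click 2 (6,2) count=0: revealed 11 new [(4,0) (4,1) (4,2) (5,0) (5,1) (5,2) (5,3) (6,0) (6,1) (6,2) (6,3)] -> total=12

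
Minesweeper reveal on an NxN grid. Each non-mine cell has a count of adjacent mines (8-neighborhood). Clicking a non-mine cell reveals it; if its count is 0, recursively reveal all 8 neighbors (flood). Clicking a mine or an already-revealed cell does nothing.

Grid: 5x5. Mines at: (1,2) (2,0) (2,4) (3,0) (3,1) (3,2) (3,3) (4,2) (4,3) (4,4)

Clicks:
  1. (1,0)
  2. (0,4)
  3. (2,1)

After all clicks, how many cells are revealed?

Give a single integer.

Answer: 6

Derivation:
Click 1 (1,0) count=1: revealed 1 new [(1,0)] -> total=1
Click 2 (0,4) count=0: revealed 4 new [(0,3) (0,4) (1,3) (1,4)] -> total=5
Click 3 (2,1) count=5: revealed 1 new [(2,1)] -> total=6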